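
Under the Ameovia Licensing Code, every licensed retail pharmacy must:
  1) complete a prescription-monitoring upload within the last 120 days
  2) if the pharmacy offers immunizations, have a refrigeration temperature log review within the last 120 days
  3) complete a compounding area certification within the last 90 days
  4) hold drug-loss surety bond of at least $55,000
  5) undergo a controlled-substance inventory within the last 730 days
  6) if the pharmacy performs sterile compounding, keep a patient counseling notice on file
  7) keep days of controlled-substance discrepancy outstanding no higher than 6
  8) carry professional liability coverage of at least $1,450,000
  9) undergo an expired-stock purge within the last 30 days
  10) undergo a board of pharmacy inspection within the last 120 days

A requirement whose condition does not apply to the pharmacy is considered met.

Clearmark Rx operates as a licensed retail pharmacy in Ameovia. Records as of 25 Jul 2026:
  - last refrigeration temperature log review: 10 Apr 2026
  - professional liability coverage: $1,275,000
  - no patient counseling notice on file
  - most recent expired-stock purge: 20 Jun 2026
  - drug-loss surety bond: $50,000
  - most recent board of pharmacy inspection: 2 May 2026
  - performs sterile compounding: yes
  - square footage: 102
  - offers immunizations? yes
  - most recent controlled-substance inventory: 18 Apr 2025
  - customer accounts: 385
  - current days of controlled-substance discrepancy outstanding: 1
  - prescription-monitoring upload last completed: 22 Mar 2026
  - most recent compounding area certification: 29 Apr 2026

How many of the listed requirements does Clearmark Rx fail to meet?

1. prescription-monitoring upload 125 days ago vs limit 120 → not met
2. condition 'offers immunizations' holds; refrigeration temperature log review 106 days ago vs limit 120 → met
3. compounding area certification 87 days ago vs limit 90 → met
4. drug-loss surety bond $50,000 < $55,000 → not met
5. controlled-substance inventory 463 days ago vs limit 730 → met
6. condition 'performs sterile compounding' holds; patient counseling notice absent → not met
7. days of controlled-substance discrepancy outstanding 1 ≤ 6 → met
8. professional liability coverage $1,275,000 < $1,450,000 → not met
9. expired-stock purge 35 days ago vs limit 30 → not met
10. board of pharmacy inspection 84 days ago vs limit 120 → met
Not met: 5 of 10

5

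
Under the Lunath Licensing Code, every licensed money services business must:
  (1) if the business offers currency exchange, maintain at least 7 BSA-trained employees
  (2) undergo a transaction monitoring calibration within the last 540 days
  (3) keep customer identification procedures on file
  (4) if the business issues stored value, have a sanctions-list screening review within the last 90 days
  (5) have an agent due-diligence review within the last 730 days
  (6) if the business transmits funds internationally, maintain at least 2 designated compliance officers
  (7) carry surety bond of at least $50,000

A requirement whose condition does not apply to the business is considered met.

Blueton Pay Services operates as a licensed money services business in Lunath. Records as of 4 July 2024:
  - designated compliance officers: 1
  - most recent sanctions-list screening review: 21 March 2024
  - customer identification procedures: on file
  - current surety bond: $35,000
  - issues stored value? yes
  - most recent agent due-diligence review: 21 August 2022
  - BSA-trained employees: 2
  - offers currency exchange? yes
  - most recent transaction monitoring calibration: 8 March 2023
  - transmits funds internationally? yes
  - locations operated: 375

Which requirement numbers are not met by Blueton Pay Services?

1, 4, 6, 7

1. condition 'offers currency exchange' holds; BSA-trained employees 2 < 7 → not met
2. transaction monitoring calibration 484 days ago vs limit 540 → met
3. customer identification procedures present → met
4. condition 'issues stored value' holds; sanctions-list screening review 105 days ago vs limit 90 → not met
5. agent due-diligence review 683 days ago vs limit 730 → met
6. condition 'transmits funds internationally' holds; designated compliance officers 1 < 2 → not met
7. surety bond $35,000 < $50,000 → not met
Not met: 1, 4, 6, 7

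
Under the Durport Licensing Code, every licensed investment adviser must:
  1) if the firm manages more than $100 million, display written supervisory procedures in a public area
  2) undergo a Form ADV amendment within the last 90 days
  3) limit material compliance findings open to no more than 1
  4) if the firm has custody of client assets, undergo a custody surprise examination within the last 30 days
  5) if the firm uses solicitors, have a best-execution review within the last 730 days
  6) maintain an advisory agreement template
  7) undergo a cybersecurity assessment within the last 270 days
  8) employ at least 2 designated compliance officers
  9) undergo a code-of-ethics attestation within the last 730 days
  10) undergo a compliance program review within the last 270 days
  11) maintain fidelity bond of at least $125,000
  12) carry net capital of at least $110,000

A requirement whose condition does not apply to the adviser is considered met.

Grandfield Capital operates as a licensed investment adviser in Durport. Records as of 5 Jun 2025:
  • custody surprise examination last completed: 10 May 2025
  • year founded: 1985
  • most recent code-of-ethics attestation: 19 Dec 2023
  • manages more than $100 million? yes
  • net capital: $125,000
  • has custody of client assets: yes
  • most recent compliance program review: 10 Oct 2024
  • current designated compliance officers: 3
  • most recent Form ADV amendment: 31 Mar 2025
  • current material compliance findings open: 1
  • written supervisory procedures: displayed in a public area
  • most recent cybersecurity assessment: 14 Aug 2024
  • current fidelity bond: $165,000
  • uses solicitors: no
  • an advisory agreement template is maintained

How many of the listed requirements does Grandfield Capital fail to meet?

1. condition 'manages more than $100 million' holds; written supervisory procedures present → met
2. Form ADV amendment 66 days ago vs limit 90 → met
3. material compliance findings open 1 ≤ 1 → met
4. condition 'has custody of client assets' holds; custody surprise examination 26 days ago vs limit 30 → met
5. condition 'uses solicitors' does not hold → requirement n/a → met
6. advisory agreement template present → met
7. cybersecurity assessment 295 days ago vs limit 270 → not met
8. designated compliance officers 3 ≥ 2 → met
9. code-of-ethics attestation 534 days ago vs limit 730 → met
10. compliance program review 238 days ago vs limit 270 → met
11. fidelity bond $165,000 ≥ $125,000 → met
12. net capital $125,000 ≥ $110,000 → met
Not met: 1 of 12

1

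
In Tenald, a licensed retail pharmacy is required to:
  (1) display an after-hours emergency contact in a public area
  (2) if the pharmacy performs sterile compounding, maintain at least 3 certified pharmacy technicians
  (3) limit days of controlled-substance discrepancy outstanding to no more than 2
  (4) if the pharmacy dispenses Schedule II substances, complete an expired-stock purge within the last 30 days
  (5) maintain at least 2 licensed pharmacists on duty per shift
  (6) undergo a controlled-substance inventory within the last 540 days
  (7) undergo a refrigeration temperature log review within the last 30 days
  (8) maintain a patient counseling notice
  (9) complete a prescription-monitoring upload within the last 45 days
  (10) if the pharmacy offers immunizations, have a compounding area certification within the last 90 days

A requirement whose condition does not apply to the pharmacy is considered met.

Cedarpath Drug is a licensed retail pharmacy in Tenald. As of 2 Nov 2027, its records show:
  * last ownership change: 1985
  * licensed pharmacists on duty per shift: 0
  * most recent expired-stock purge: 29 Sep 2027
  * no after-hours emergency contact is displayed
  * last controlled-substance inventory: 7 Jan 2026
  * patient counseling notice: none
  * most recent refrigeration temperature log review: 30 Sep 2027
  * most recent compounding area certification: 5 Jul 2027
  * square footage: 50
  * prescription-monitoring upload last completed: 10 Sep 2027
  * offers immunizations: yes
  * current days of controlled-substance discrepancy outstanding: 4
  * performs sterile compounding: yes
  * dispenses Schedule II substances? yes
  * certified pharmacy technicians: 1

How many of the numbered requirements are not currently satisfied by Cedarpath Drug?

1. after-hours emergency contact absent → not met
2. condition 'performs sterile compounding' holds; certified pharmacy technicians 1 < 3 → not met
3. days of controlled-substance discrepancy outstanding 4 > 2 → not met
4. condition 'dispenses Schedule II substances' holds; expired-stock purge 34 days ago vs limit 30 → not met
5. licensed pharmacists on duty per shift 0 < 2 → not met
6. controlled-substance inventory 664 days ago vs limit 540 → not met
7. refrigeration temperature log review 33 days ago vs limit 30 → not met
8. patient counseling notice absent → not met
9. prescription-monitoring upload 53 days ago vs limit 45 → not met
10. condition 'offers immunizations' holds; compounding area certification 120 days ago vs limit 90 → not met
Not met: 10 of 10

10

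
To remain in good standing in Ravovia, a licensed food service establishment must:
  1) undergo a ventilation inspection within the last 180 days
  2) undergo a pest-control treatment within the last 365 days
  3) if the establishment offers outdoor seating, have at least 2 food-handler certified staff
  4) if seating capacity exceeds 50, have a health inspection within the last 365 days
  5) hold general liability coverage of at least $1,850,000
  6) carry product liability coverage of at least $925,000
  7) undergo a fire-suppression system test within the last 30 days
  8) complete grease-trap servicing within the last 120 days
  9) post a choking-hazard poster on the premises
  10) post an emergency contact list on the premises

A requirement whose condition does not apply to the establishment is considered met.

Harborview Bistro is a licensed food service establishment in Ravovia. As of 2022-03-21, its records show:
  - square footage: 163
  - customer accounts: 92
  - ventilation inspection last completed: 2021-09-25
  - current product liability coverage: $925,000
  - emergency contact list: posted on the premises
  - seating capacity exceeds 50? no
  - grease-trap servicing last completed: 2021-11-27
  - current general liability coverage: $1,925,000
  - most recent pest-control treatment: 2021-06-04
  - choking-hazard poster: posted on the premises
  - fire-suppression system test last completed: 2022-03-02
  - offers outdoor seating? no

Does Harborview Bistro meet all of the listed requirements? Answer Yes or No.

Yes

1. ventilation inspection 177 days ago vs limit 180 → met
2. pest-control treatment 290 days ago vs limit 365 → met
3. condition 'offers outdoor seating' does not hold → requirement n/a → met
4. condition 'seating capacity exceeds 50' does not hold → requirement n/a → met
5. general liability coverage $1,925,000 ≥ $1,850,000 → met
6. product liability coverage $925,000 ≥ $925,000 → met
7. fire-suppression system test 19 days ago vs limit 30 → met
8. grease-trap servicing 114 days ago vs limit 120 → met
9. choking-hazard poster present → met
10. emergency contact list present → met
All met.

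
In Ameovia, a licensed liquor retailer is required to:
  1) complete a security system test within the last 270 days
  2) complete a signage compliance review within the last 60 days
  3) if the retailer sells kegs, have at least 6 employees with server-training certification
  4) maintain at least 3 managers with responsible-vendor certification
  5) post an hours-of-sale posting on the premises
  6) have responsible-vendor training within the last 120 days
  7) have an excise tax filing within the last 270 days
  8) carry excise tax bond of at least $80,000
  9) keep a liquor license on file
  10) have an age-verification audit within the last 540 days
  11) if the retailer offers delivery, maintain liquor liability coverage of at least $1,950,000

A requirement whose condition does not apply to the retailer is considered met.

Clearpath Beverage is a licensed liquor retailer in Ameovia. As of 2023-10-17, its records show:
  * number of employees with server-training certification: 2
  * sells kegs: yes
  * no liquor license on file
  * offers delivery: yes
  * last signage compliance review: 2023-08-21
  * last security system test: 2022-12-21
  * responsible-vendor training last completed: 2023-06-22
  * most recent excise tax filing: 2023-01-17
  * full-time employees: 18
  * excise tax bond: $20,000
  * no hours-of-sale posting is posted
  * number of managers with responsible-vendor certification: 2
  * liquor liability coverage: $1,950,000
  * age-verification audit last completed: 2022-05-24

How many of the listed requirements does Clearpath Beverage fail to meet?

7

1. security system test 300 days ago vs limit 270 → not met
2. signage compliance review 57 days ago vs limit 60 → met
3. condition 'sells kegs' holds; employees with server-training certification 2 < 6 → not met
4. managers with responsible-vendor certification 2 < 3 → not met
5. hours-of-sale posting absent → not met
6. responsible-vendor training 117 days ago vs limit 120 → met
7. excise tax filing 273 days ago vs limit 270 → not met
8. excise tax bond $20,000 < $80,000 → not met
9. liquor license absent → not met
10. age-verification audit 511 days ago vs limit 540 → met
11. condition 'offers delivery' holds; liquor liability coverage $1,950,000 ≥ $1,950,000 → met
Not met: 7 of 11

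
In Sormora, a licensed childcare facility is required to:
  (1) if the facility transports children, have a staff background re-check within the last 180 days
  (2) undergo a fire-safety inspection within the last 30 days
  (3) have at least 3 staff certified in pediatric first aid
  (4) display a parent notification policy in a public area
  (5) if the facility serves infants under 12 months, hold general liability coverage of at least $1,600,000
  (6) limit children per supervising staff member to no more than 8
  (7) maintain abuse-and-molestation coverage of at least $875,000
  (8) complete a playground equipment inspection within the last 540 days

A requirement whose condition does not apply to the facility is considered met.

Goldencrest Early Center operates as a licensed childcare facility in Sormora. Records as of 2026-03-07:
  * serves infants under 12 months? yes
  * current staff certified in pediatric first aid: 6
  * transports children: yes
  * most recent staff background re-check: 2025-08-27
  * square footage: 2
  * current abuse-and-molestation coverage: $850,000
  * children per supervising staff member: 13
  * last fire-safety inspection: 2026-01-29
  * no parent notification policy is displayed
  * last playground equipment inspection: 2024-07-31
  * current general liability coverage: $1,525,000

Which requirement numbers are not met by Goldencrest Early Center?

1. condition 'transports children' holds; staff background re-check 192 days ago vs limit 180 → not met
2. fire-safety inspection 37 days ago vs limit 30 → not met
3. staff certified in pediatric first aid 6 ≥ 3 → met
4. parent notification policy absent → not met
5. condition 'serves infants under 12 months' holds; general liability coverage $1,525,000 < $1,600,000 → not met
6. children per supervising staff member 13 > 8 → not met
7. abuse-and-molestation coverage $850,000 < $875,000 → not met
8. playground equipment inspection 584 days ago vs limit 540 → not met
Not met: 1, 2, 4, 5, 6, 7, 8

1, 2, 4, 5, 6, 7, 8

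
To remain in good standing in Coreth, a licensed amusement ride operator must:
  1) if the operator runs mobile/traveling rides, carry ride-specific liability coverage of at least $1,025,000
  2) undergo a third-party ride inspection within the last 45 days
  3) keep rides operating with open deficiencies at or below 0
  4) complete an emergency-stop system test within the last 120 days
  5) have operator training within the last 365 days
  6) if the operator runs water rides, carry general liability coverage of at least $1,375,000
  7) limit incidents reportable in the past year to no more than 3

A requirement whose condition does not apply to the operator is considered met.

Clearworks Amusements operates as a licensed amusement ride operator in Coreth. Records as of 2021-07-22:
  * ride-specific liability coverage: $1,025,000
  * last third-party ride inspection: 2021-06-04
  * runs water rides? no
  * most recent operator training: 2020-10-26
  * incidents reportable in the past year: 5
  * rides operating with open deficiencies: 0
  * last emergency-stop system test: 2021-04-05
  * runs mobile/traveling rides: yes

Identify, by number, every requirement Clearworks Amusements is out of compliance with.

2, 7

1. condition 'runs mobile/traveling rides' holds; ride-specific liability coverage $1,025,000 ≥ $1,025,000 → met
2. third-party ride inspection 48 days ago vs limit 45 → not met
3. rides operating with open deficiencies 0 ≤ 0 → met
4. emergency-stop system test 108 days ago vs limit 120 → met
5. operator training 269 days ago vs limit 365 → met
6. condition 'runs water rides' does not hold → requirement n/a → met
7. incidents reportable in the past year 5 > 3 → not met
Not met: 2, 7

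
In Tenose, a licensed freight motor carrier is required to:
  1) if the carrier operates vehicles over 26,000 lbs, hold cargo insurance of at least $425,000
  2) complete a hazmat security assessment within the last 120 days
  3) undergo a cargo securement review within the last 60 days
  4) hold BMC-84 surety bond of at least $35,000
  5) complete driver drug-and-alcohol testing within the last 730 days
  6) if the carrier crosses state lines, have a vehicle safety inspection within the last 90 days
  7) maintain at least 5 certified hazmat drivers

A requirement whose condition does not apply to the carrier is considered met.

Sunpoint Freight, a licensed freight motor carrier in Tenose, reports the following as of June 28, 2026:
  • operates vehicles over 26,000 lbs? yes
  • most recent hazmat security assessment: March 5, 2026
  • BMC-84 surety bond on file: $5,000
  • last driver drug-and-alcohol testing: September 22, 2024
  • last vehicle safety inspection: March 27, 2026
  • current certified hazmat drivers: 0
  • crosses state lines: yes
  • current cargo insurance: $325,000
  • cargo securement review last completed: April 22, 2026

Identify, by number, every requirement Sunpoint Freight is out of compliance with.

1, 3, 4, 6, 7

1. condition 'operates vehicles over 26,000 lbs' holds; cargo insurance $325,000 < $425,000 → not met
2. hazmat security assessment 115 days ago vs limit 120 → met
3. cargo securement review 67 days ago vs limit 60 → not met
4. BMC-84 surety bond $5,000 < $35,000 → not met
5. driver drug-and-alcohol testing 644 days ago vs limit 730 → met
6. condition 'crosses state lines' holds; vehicle safety inspection 93 days ago vs limit 90 → not met
7. certified hazmat drivers 0 < 5 → not met
Not met: 1, 3, 4, 6, 7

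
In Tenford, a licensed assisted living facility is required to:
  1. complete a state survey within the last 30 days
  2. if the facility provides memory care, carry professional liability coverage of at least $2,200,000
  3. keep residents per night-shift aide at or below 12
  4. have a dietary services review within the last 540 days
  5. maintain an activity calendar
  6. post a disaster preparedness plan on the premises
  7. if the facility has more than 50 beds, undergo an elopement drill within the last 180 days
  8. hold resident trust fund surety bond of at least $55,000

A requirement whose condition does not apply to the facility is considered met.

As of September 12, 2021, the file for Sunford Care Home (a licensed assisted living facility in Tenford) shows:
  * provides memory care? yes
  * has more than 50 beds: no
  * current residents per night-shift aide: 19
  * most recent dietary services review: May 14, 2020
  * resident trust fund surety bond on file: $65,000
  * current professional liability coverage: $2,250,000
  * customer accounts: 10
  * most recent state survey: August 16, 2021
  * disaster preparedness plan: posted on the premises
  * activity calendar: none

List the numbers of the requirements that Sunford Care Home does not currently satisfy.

1. state survey 27 days ago vs limit 30 → met
2. condition 'provides memory care' holds; professional liability coverage $2,250,000 ≥ $2,200,000 → met
3. residents per night-shift aide 19 > 12 → not met
4. dietary services review 486 days ago vs limit 540 → met
5. activity calendar absent → not met
6. disaster preparedness plan present → met
7. condition 'has more than 50 beds' does not hold → requirement n/a → met
8. resident trust fund surety bond $65,000 ≥ $55,000 → met
Not met: 3, 5

3, 5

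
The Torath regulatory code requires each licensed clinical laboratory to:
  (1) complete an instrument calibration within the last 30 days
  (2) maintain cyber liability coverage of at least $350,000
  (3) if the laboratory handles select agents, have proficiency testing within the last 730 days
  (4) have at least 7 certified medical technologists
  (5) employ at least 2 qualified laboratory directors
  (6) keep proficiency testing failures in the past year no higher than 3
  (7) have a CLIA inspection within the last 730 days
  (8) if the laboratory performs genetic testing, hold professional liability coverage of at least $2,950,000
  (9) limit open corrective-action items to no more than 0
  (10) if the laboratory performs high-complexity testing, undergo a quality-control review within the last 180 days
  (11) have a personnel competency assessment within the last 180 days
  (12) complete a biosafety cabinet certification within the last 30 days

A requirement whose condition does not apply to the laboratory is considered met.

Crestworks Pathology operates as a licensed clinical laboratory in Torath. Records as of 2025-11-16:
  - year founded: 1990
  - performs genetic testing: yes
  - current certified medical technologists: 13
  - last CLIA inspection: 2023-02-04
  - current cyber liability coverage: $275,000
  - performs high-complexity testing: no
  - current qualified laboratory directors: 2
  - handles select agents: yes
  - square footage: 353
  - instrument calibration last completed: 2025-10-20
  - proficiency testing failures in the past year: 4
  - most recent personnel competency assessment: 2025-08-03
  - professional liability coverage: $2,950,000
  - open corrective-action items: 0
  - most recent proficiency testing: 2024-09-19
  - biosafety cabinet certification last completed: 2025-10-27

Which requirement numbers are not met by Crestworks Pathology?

2, 6, 7

1. instrument calibration 27 days ago vs limit 30 → met
2. cyber liability coverage $275,000 < $350,000 → not met
3. condition 'handles select agents' holds; proficiency testing 423 days ago vs limit 730 → met
4. certified medical technologists 13 ≥ 7 → met
5. qualified laboratory directors 2 ≥ 2 → met
6. proficiency testing failures in the past year 4 > 3 → not met
7. CLIA inspection 1016 days ago vs limit 730 → not met
8. condition 'performs genetic testing' holds; professional liability coverage $2,950,000 ≥ $2,950,000 → met
9. open corrective-action items 0 ≤ 0 → met
10. condition 'performs high-complexity testing' does not hold → requirement n/a → met
11. personnel competency assessment 105 days ago vs limit 180 → met
12. biosafety cabinet certification 20 days ago vs limit 30 → met
Not met: 2, 6, 7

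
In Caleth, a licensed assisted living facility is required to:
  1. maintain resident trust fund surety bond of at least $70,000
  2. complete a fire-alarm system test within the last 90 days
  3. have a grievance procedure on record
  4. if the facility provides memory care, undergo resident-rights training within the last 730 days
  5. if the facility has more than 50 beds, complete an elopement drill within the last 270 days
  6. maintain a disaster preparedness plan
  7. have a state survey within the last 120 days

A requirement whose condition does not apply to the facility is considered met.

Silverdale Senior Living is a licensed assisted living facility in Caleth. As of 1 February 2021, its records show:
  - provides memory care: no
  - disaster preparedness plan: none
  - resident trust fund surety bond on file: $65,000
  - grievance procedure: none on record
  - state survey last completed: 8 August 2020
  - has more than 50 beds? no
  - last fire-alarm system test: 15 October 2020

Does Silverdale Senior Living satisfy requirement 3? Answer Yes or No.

3. grievance procedure absent → not met

No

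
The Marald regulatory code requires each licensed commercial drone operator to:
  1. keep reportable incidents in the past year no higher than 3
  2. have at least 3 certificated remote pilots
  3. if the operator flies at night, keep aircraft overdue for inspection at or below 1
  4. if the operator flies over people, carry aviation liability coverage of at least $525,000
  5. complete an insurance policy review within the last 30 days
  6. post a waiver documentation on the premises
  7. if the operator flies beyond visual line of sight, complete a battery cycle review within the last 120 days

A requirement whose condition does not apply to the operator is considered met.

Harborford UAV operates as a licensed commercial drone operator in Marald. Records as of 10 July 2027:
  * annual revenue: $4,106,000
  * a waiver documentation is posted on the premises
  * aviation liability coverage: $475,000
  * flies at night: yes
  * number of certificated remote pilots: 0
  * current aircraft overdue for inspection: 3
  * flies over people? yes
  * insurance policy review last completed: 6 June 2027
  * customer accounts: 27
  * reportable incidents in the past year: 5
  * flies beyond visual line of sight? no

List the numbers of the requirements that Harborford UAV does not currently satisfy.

1, 2, 3, 4, 5

1. reportable incidents in the past year 5 > 3 → not met
2. certificated remote pilots 0 < 3 → not met
3. condition 'flies at night' holds; aircraft overdue for inspection 3 > 1 → not met
4. condition 'flies over people' holds; aviation liability coverage $475,000 < $525,000 → not met
5. insurance policy review 34 days ago vs limit 30 → not met
6. waiver documentation present → met
7. condition 'flies beyond visual line of sight' does not hold → requirement n/a → met
Not met: 1, 2, 3, 4, 5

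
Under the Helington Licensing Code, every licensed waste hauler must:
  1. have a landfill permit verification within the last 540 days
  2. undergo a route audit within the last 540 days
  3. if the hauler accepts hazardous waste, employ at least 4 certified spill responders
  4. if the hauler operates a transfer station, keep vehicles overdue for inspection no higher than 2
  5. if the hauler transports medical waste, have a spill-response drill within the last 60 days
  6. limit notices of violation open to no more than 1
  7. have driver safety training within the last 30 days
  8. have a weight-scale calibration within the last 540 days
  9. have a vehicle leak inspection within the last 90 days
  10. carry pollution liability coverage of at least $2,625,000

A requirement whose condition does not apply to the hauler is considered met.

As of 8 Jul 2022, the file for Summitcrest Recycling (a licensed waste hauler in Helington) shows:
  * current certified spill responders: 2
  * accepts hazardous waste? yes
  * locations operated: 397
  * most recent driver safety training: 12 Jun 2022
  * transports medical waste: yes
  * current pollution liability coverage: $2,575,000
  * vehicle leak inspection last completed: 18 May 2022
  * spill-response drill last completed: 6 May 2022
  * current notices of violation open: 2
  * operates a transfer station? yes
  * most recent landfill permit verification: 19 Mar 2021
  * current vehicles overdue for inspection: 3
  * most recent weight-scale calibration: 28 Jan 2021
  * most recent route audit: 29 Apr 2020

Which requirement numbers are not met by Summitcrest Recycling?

1. landfill permit verification 476 days ago vs limit 540 → met
2. route audit 800 days ago vs limit 540 → not met
3. condition 'accepts hazardous waste' holds; certified spill responders 2 < 4 → not met
4. condition 'operates a transfer station' holds; vehicles overdue for inspection 3 > 2 → not met
5. condition 'transports medical waste' holds; spill-response drill 63 days ago vs limit 60 → not met
6. notices of violation open 2 > 1 → not met
7. driver safety training 26 days ago vs limit 30 → met
8. weight-scale calibration 526 days ago vs limit 540 → met
9. vehicle leak inspection 51 days ago vs limit 90 → met
10. pollution liability coverage $2,575,000 < $2,625,000 → not met
Not met: 2, 3, 4, 5, 6, 10

2, 3, 4, 5, 6, 10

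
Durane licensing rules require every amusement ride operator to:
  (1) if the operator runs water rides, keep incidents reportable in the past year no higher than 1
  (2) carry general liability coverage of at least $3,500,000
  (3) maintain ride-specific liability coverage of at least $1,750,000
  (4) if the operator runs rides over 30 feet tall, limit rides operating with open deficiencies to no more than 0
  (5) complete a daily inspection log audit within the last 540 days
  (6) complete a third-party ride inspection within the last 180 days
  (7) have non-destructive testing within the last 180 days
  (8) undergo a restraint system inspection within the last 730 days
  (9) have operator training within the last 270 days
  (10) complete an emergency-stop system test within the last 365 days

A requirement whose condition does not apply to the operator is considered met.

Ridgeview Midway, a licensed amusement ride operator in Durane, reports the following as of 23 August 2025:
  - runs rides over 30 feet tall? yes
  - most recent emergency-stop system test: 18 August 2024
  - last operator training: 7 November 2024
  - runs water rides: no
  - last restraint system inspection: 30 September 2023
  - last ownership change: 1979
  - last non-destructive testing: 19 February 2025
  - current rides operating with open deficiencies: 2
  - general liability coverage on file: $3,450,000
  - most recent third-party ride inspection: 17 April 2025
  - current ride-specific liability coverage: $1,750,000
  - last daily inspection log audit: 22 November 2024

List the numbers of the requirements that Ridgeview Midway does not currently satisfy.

2, 4, 7, 9, 10

1. condition 'runs water rides' does not hold → requirement n/a → met
2. general liability coverage $3,450,000 < $3,500,000 → not met
3. ride-specific liability coverage $1,750,000 ≥ $1,750,000 → met
4. condition 'runs rides over 30 feet tall' holds; rides operating with open deficiencies 2 > 0 → not met
5. daily inspection log audit 274 days ago vs limit 540 → met
6. third-party ride inspection 128 days ago vs limit 180 → met
7. non-destructive testing 185 days ago vs limit 180 → not met
8. restraint system inspection 693 days ago vs limit 730 → met
9. operator training 289 days ago vs limit 270 → not met
10. emergency-stop system test 370 days ago vs limit 365 → not met
Not met: 2, 4, 7, 9, 10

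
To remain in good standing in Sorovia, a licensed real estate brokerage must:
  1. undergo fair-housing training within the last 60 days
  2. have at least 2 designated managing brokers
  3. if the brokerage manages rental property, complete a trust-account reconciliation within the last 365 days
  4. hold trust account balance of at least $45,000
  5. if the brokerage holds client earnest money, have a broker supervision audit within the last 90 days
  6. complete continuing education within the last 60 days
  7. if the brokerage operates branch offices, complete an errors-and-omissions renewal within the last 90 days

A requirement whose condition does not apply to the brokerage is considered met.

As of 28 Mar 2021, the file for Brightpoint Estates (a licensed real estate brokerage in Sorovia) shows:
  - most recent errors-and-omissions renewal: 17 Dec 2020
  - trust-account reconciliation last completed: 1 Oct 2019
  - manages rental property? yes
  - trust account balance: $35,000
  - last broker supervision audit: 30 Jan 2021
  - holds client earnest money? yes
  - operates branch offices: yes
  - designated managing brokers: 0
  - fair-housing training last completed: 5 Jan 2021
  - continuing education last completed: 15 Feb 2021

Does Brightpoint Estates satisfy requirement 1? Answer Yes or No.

1. fair-housing training 82 days ago vs limit 60 → not met

No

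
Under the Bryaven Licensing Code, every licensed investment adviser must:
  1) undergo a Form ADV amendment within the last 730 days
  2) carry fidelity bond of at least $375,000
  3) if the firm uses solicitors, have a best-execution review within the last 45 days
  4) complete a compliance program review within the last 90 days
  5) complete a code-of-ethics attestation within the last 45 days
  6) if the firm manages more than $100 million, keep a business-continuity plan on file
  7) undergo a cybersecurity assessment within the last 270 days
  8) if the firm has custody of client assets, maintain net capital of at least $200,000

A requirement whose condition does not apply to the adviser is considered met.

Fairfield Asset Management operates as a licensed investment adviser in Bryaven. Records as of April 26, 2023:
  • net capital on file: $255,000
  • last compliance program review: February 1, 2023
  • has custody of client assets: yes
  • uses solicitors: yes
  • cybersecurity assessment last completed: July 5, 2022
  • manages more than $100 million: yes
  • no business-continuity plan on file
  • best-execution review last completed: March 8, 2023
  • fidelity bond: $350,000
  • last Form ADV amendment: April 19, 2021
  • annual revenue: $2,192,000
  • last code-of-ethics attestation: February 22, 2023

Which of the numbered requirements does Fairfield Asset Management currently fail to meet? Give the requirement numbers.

1, 2, 3, 5, 6, 7

1. Form ADV amendment 737 days ago vs limit 730 → not met
2. fidelity bond $350,000 < $375,000 → not met
3. condition 'uses solicitors' holds; best-execution review 49 days ago vs limit 45 → not met
4. compliance program review 84 days ago vs limit 90 → met
5. code-of-ethics attestation 63 days ago vs limit 45 → not met
6. condition 'manages more than $100 million' holds; business-continuity plan absent → not met
7. cybersecurity assessment 295 days ago vs limit 270 → not met
8. condition 'has custody of client assets' holds; net capital $255,000 ≥ $200,000 → met
Not met: 1, 2, 3, 5, 6, 7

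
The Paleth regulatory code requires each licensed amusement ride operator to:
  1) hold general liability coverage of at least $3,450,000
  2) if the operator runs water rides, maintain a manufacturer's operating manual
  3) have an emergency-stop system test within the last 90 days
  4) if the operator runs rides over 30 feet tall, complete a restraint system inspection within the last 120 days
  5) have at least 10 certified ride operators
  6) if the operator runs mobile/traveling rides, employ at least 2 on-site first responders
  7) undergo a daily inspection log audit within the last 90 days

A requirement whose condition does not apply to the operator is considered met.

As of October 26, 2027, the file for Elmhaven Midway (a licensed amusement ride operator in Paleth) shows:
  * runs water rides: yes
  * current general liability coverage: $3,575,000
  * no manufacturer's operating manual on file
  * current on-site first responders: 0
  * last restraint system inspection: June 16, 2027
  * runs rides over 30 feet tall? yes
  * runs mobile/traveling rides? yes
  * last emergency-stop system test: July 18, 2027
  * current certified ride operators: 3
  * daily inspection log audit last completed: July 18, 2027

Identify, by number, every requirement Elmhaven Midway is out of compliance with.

2, 3, 4, 5, 6, 7

1. general liability coverage $3,575,000 ≥ $3,450,000 → met
2. condition 'runs water rides' holds; manufacturer's operating manual absent → not met
3. emergency-stop system test 100 days ago vs limit 90 → not met
4. condition 'runs rides over 30 feet tall' holds; restraint system inspection 132 days ago vs limit 120 → not met
5. certified ride operators 3 < 10 → not met
6. condition 'runs mobile/traveling rides' holds; on-site first responders 0 < 2 → not met
7. daily inspection log audit 100 days ago vs limit 90 → not met
Not met: 2, 3, 4, 5, 6, 7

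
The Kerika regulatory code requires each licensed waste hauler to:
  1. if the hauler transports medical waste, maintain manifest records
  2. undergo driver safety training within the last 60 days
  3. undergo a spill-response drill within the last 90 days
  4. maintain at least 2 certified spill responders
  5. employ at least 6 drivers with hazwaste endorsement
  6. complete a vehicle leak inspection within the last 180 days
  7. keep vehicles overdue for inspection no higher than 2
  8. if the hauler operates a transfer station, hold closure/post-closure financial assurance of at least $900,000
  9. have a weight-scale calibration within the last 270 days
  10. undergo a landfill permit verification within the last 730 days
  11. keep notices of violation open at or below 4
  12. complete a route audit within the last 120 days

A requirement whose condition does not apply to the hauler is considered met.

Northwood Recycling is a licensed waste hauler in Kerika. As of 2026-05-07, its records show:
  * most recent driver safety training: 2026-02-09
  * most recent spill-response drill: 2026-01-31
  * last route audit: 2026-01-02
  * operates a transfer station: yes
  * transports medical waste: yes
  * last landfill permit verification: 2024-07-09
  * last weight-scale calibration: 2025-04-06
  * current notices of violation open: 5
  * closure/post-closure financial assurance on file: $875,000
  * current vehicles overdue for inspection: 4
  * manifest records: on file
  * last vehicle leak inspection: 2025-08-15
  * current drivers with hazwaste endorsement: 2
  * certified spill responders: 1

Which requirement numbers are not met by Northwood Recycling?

1. condition 'transports medical waste' holds; manifest records present → met
2. driver safety training 87 days ago vs limit 60 → not met
3. spill-response drill 96 days ago vs limit 90 → not met
4. certified spill responders 1 < 2 → not met
5. drivers with hazwaste endorsement 2 < 6 → not met
6. vehicle leak inspection 265 days ago vs limit 180 → not met
7. vehicles overdue for inspection 4 > 2 → not met
8. condition 'operates a transfer station' holds; closure/post-closure financial assurance $875,000 < $900,000 → not met
9. weight-scale calibration 396 days ago vs limit 270 → not met
10. landfill permit verification 667 days ago vs limit 730 → met
11. notices of violation open 5 > 4 → not met
12. route audit 125 days ago vs limit 120 → not met
Not met: 2, 3, 4, 5, 6, 7, 8, 9, 11, 12

2, 3, 4, 5, 6, 7, 8, 9, 11, 12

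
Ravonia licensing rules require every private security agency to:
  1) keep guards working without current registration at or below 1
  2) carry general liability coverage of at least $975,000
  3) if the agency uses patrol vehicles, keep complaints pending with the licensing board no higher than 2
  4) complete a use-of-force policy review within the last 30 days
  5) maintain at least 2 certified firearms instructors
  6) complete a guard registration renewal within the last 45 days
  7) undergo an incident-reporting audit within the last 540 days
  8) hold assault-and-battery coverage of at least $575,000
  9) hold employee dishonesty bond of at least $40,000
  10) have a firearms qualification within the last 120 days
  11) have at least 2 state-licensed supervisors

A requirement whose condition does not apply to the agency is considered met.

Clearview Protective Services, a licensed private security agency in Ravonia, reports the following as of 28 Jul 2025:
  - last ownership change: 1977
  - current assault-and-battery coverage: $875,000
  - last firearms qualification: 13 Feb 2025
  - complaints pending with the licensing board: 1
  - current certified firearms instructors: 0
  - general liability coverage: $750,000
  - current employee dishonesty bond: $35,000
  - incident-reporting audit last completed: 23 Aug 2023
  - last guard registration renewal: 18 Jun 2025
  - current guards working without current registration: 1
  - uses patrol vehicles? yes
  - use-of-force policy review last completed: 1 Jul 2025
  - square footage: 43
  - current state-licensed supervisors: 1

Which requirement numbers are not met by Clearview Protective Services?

1. guards working without current registration 1 ≤ 1 → met
2. general liability coverage $750,000 < $975,000 → not met
3. condition 'uses patrol vehicles' holds; complaints pending with the licensing board 1 ≤ 2 → met
4. use-of-force policy review 27 days ago vs limit 30 → met
5. certified firearms instructors 0 < 2 → not met
6. guard registration renewal 40 days ago vs limit 45 → met
7. incident-reporting audit 705 days ago vs limit 540 → not met
8. assault-and-battery coverage $875,000 ≥ $575,000 → met
9. employee dishonesty bond $35,000 < $40,000 → not met
10. firearms qualification 165 days ago vs limit 120 → not met
11. state-licensed supervisors 1 < 2 → not met
Not met: 2, 5, 7, 9, 10, 11

2, 5, 7, 9, 10, 11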